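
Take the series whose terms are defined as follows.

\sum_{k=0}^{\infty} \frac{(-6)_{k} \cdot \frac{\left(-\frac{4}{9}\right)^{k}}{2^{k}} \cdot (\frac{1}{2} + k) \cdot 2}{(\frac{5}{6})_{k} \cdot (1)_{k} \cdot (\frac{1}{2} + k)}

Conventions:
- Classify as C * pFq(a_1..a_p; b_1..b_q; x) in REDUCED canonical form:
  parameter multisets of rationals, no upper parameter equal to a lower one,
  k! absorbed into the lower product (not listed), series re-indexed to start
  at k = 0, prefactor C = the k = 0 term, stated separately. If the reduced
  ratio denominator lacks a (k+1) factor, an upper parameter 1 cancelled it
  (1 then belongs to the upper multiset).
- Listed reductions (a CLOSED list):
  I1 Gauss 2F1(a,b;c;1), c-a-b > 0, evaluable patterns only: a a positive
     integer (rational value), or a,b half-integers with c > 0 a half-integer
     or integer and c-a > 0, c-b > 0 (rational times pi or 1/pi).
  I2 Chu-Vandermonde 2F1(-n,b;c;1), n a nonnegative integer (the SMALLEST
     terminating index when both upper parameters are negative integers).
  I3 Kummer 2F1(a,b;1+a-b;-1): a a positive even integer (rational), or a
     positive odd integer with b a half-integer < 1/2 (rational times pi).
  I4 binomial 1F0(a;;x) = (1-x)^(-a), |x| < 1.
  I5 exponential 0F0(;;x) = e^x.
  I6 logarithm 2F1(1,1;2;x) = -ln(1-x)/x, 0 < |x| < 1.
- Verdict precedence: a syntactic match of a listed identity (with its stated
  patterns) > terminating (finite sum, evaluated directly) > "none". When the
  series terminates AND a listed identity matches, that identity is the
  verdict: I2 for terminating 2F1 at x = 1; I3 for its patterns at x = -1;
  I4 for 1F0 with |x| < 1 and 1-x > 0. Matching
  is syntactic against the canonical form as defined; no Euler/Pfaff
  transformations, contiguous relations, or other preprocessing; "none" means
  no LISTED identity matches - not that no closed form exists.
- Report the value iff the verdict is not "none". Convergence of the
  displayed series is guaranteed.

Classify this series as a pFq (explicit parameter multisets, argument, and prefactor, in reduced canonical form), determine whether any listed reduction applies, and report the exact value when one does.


The tell: t_0 = 2 here, and the factor k + 1/2 cancels (top and bottom), leaving C = 2, x = -2/9.
Ratio: r(k) = -\frac{2}{9} * (k-6) / [(k+\frac{5}{6}) (k+1)] ; factor over Q: parameters, x = -\frac{2}{9}, and C = 2.

At argument -\frac{2}{9}: a 1F1 with upper {-6}, lower {\frac{5}{6}}, scaled by C = 2. Verdict: terminating - upper -6 stops the sum at k = 6; the 7 terms are added exactly. Value: \frac{99859144142}{15912302175}.


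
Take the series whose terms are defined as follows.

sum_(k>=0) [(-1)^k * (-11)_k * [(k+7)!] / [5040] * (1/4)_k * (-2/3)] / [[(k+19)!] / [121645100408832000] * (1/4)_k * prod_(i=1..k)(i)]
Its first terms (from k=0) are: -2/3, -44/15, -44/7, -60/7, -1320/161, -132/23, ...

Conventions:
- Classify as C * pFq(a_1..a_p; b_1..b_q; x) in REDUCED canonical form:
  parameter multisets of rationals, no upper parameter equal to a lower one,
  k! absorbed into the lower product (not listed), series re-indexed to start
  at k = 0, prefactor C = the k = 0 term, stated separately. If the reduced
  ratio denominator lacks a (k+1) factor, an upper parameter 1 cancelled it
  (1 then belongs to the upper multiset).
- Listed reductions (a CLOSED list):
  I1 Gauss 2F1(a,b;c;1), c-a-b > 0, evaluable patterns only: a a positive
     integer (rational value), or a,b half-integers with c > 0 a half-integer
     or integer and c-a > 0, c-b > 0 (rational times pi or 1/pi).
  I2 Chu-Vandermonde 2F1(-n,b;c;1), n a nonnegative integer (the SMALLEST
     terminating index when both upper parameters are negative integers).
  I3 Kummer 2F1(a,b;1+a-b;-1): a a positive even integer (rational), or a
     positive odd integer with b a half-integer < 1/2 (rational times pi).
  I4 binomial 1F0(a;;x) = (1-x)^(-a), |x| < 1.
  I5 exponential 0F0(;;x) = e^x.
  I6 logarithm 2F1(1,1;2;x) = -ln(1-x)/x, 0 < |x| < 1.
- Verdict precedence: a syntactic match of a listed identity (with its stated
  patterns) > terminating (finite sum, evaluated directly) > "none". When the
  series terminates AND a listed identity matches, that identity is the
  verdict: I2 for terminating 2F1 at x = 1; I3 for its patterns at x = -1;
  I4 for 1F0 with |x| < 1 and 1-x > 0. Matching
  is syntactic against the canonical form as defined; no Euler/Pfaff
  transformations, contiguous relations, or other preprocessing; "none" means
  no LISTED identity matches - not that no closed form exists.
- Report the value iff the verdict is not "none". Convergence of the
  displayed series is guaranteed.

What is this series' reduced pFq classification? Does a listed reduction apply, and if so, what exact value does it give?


At argument -1: a 2F1 with upper {-11, 8}, lower {20}, scaled by C = -2/3. Verdict: this is the Kummer evaluation I3 (x = -1; c = 20 equals 1+a-b for upper {-11, 8}: listed pattern). Value: -1292/35.

Key step: x = (-1) and the factorial ratio (C = -2/3) (k+a-1)!/(a-1)! is a rising factorial (a)_k.
Step ratio: r(k) = (-1) * (k-11) (k+8) / [(k+20) (k+1)] - rational in k. x = (-1); t_0 = -2/3; negate the roots.


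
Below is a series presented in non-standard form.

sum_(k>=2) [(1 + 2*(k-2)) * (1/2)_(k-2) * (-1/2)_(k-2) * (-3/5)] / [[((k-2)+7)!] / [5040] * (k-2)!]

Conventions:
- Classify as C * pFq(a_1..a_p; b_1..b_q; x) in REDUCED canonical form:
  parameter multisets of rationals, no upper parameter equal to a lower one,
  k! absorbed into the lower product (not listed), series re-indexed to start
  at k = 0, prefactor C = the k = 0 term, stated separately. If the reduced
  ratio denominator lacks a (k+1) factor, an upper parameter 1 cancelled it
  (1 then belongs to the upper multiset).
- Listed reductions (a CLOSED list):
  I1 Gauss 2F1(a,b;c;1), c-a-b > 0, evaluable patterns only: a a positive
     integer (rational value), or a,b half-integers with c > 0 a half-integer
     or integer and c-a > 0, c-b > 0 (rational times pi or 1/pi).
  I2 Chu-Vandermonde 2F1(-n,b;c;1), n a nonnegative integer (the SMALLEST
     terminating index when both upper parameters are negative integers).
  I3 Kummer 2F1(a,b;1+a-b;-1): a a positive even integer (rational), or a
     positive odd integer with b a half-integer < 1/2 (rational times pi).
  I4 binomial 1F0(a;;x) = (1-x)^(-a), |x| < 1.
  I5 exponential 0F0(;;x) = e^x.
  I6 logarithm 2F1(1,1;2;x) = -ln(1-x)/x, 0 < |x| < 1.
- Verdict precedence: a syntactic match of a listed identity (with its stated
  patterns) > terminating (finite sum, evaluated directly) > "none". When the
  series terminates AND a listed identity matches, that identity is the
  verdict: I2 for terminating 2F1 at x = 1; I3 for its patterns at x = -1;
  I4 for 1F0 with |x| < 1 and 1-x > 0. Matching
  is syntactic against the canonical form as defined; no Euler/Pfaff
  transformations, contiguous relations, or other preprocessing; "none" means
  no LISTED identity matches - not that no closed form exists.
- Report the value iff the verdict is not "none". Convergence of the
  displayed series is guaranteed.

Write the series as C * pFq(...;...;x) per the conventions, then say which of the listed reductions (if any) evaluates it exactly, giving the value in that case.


With C = -3/5: the canonical form is 2F1(-1/2, 3/2; 8; 1). Verdict at x = 1: Gauss (I1, half-integer pattern) matches (x = 1; upper {-1/2, 3/2} half-integers, c = 8 in the evaluable pattern). Hence: (-4194304/2477475) / pi.

Key observation: from the first term -3/5: the denominator's factorial ratio (C = -3/5) is a lower Pochhammer.
Ratio: r(k) = 1 * (k-1/2) (k+3/2) / [(k+8) (k+1)] - poly over poly, x = 1 from leading terms; C = -3/5 at k = 0.


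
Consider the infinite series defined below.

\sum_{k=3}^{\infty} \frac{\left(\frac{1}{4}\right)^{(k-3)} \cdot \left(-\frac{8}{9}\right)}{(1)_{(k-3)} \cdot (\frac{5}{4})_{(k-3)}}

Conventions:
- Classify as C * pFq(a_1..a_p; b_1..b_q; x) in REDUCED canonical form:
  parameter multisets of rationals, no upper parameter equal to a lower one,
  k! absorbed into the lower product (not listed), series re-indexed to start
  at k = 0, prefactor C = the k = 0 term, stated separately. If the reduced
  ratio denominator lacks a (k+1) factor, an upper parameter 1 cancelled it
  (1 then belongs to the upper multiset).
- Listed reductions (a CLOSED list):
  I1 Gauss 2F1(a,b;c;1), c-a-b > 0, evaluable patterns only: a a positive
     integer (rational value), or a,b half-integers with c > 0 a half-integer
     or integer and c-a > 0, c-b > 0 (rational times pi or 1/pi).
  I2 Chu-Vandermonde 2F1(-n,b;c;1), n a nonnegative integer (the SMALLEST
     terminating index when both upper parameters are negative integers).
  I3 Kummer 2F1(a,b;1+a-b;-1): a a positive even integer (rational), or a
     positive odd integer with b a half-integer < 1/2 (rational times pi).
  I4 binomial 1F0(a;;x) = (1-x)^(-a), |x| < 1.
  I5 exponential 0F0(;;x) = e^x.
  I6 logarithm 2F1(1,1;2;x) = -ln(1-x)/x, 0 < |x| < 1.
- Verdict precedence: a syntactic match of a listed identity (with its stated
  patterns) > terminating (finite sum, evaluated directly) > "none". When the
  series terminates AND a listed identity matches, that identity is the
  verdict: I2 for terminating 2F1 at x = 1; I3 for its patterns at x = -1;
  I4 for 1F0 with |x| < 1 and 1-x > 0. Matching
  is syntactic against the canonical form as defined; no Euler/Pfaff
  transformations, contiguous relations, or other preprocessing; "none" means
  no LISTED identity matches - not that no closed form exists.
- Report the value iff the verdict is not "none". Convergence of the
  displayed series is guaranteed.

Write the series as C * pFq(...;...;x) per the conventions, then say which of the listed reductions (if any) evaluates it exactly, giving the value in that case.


Classification (C = -\frac{8}{9}): 0F1 with upper {-}, lower {\frac{5}{4}}, argument x = \frac{1}{4}. Verdict: none. No listed pattern accepts 0F1(-; \frac{5}{4}; \frac{1}{4}).

Structural cue: t_0 = -\frac{8}{9} here, and (1)_k (C = -8/9, x = 1/4) is k! itself.
Ratio: r(k) = \frac{1}{4} * 1 / [(k+\frac{5}{4}) (k+1)] - rational in k. x = \frac{1}{4}; t_0 = -\frac{8}{9}; negate the roots.


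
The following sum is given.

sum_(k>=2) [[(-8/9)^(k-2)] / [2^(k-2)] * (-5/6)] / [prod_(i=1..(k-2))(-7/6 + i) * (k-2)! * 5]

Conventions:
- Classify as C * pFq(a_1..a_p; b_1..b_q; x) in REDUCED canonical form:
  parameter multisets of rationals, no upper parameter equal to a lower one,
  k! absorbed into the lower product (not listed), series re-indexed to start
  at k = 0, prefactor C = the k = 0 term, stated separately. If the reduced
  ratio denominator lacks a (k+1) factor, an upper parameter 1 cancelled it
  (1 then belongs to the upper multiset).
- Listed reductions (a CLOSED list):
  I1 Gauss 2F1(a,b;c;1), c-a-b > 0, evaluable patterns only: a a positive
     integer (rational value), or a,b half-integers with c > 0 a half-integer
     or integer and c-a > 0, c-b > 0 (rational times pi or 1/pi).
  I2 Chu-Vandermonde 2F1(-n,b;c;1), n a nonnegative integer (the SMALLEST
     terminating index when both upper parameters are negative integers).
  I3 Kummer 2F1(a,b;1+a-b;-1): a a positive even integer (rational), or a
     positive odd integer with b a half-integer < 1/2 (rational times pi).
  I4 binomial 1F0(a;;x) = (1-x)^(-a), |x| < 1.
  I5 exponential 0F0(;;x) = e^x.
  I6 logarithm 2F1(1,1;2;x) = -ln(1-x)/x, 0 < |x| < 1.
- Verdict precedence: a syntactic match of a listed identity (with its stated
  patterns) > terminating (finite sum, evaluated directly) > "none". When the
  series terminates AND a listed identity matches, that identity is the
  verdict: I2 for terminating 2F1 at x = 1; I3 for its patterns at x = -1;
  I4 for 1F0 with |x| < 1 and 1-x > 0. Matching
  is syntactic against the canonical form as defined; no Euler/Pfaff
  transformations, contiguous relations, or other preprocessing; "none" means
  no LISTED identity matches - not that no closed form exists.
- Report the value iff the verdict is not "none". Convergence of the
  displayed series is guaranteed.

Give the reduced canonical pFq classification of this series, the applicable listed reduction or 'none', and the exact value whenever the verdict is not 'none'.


This is -1/6 * 0F1(-; -1/6; -4/9) in reduced canonical form. Verdict: none here - no I1-I6 shape fits x = -4/9 with lower {-1/6}.

The tell: t_0 being -1/6, the two k-th powers (prefactor -1/6) combine into one argument.
Step ratio: r(k) = (-4/9) * 1 / [(k-1/6) (k+1)] - poly over poly, x = (-4/9) from leading terms; C = -1/6 at k = 0.


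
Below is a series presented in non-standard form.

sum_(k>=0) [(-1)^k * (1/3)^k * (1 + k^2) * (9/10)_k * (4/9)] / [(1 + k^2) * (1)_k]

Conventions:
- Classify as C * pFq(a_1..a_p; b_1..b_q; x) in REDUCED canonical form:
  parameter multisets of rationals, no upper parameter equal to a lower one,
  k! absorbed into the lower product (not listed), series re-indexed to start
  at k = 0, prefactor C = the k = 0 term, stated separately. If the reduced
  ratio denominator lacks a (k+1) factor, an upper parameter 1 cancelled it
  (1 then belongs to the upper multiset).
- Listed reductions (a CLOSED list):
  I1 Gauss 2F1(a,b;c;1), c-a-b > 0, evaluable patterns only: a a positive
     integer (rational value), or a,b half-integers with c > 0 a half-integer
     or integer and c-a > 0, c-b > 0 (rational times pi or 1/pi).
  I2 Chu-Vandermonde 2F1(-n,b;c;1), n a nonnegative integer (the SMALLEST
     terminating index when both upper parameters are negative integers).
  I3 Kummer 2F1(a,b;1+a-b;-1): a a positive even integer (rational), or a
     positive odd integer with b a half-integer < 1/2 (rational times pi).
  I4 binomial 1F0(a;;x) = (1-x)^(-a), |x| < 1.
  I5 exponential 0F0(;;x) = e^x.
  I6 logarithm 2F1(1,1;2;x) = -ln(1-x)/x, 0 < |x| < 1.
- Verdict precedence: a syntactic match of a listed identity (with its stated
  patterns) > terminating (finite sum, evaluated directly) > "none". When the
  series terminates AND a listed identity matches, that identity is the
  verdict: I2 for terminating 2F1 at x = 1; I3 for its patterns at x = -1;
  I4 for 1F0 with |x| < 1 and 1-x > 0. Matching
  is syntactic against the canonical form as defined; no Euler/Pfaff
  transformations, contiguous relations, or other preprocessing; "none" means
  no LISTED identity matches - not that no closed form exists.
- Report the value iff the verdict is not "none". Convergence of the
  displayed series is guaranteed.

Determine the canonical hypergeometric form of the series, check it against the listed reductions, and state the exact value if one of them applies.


Classification (C = 4/9): 1F0 with upper {9/10}, lower {-}, argument x = -1/3. Verdict: binomial (I4) fires (the 1F0 binomial series: exponent -9/10, x = -1/3). Its exact value is (4/9) * (4/3)^(-9/10).

Key observation: t_0 = 4/9 here, and (1)_k (prefactor 4/9) is k! itself.
Adjacent-term ratio: r(k) = (-1/3) * (k+9/10) / [(k+1)] - rational in k, leading ratio (-1/3); with t_0 = 4/9, classification follows.


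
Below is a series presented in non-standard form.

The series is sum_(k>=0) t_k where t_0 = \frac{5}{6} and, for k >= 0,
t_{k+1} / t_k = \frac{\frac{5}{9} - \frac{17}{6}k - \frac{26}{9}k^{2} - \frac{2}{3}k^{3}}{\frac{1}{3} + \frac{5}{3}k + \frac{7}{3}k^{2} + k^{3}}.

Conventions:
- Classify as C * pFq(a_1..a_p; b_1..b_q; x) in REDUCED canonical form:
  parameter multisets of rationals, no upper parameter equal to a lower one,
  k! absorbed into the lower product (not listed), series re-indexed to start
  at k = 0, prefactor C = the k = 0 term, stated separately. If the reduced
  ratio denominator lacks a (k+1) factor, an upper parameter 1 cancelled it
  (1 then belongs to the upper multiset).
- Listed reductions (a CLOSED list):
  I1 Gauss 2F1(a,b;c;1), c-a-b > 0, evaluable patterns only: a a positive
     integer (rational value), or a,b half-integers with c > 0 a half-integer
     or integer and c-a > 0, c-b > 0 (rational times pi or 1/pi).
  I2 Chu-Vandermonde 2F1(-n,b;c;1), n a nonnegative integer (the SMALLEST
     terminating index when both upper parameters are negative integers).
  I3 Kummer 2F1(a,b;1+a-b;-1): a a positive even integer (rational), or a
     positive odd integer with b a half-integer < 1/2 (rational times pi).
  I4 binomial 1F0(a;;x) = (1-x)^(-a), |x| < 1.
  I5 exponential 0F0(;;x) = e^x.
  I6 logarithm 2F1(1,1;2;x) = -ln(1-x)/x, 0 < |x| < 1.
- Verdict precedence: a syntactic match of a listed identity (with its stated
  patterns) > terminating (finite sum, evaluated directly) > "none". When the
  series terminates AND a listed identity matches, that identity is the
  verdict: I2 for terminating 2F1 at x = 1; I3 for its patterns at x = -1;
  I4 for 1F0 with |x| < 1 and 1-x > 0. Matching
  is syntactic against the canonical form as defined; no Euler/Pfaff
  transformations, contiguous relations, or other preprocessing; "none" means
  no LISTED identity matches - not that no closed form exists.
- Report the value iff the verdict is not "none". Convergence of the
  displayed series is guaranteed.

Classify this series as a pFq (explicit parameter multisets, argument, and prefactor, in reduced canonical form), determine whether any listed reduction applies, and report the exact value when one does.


This is \frac{5}{6} * 3F2(-\frac{1}{6}, 2, \frac{5}{2}; \frac{1}{3}, 1; -\frac{2}{3}) in reduced canonical form. Verdict: no listed reduction: x = -\frac{2}{3} and upper {-\frac{1}{6}, 2, \frac{5}{2}} fail every I1-I6 pattern.

First insight: t_0 being \frac{5}{6}, the expanded ratio factors over Q; C = 5/6, roots give parameters.
Step ratio: r(k) = -\frac{2}{3} * (k-\frac{1}{6}) (k+2) (k+\frac{5}{2}) / [(k+\frac{1}{3}) (k+1) (k+1)] - rational; roots negated = parameters, x = -\frac{2}{3}, C = \frac{5}{6}.


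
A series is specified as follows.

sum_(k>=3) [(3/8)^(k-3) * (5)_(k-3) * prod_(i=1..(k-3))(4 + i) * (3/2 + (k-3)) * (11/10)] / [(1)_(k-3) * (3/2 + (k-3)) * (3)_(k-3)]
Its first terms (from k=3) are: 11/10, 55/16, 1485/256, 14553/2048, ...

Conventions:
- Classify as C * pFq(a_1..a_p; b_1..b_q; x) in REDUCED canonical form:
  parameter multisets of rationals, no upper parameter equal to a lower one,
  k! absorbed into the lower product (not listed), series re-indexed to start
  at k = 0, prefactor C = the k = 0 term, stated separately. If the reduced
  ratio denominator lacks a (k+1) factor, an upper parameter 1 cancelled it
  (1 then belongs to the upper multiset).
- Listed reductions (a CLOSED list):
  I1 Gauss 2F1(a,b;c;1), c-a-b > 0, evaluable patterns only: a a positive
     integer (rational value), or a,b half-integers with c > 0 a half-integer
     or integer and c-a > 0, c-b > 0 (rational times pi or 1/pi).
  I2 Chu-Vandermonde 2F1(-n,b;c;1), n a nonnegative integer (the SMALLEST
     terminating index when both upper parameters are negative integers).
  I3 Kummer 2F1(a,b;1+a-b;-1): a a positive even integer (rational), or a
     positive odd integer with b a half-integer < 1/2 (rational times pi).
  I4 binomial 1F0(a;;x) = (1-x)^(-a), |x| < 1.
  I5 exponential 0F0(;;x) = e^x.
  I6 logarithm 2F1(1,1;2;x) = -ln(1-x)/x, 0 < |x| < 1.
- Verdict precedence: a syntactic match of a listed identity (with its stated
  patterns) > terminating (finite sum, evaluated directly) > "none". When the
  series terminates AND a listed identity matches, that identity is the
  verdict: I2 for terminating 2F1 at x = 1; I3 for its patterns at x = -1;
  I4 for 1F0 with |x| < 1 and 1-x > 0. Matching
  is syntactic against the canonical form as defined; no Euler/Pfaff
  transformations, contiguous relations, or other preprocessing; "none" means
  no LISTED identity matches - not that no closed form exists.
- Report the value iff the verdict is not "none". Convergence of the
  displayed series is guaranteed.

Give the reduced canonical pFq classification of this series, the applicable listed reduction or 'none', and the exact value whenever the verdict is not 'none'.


Reduced: x = 3/8, 2F1, upper = {5, 5}, lower = {3}, C = 11/10. Verdict: none here - no I1-I6 shape fits x = 3/8 with lower {3}.

Structural cue: t_0 = 11/10 here, and (1)_k (prefactor 11/10) is k! itself.
Consecutive-term ratio: r(k) = (3/8) * (k+5) (k+5) / [(k+3) (k+1)] - rational in k. x = (3/8); t_0 = 11/10; negate the roots.


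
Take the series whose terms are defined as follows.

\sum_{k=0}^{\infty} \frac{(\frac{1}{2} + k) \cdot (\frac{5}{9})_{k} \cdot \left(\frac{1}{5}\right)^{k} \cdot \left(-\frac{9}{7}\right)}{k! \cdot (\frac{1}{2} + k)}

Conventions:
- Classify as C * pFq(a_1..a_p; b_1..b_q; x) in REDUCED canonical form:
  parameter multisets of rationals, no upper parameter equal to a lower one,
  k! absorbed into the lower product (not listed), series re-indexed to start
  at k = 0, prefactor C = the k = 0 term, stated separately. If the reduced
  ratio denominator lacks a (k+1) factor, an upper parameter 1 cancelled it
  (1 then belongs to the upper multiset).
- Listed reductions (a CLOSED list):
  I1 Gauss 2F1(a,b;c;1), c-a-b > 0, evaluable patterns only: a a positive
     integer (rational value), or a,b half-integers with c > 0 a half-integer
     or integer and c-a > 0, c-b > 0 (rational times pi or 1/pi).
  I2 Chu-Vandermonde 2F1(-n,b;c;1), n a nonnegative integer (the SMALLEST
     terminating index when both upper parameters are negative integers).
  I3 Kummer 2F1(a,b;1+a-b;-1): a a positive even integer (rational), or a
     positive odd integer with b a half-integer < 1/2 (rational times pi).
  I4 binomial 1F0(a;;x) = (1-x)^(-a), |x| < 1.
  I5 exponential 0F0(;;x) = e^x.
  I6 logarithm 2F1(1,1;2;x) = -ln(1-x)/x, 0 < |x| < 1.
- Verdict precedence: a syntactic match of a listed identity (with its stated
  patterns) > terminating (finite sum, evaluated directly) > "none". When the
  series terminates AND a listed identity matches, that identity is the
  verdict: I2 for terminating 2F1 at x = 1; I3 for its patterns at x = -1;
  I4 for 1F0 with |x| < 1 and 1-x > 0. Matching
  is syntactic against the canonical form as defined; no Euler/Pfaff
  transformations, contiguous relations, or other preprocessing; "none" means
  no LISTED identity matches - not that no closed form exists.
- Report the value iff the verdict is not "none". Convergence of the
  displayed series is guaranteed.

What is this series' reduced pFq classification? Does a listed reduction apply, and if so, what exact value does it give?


This is -\frac{9}{7} * 1F0(\frac{5}{9}; -; \frac{1}{5}) in reduced canonical form. Verdict: binomial (I4) fires (the 1F0 binomial series: exponent -5/9, x = \frac{1}{5}). Value: \left(-\frac{9}{7}\right) \cdot \left(\frac{4}{5}\right)^{-\frac{5}{9}}.

First insight: t_0 = -\frac{9}{7} here, and k + 1/2 divides numerator and denominator alike; C = -9/7 after cancelling.
Adjacent-term ratio: r(k) = \frac{1}{5} * (k+\frac{5}{9}) / [(k+1)] - poly over poly, x = \frac{1}{5} from leading terms; C = -\frac{9}{7} at k = 0.


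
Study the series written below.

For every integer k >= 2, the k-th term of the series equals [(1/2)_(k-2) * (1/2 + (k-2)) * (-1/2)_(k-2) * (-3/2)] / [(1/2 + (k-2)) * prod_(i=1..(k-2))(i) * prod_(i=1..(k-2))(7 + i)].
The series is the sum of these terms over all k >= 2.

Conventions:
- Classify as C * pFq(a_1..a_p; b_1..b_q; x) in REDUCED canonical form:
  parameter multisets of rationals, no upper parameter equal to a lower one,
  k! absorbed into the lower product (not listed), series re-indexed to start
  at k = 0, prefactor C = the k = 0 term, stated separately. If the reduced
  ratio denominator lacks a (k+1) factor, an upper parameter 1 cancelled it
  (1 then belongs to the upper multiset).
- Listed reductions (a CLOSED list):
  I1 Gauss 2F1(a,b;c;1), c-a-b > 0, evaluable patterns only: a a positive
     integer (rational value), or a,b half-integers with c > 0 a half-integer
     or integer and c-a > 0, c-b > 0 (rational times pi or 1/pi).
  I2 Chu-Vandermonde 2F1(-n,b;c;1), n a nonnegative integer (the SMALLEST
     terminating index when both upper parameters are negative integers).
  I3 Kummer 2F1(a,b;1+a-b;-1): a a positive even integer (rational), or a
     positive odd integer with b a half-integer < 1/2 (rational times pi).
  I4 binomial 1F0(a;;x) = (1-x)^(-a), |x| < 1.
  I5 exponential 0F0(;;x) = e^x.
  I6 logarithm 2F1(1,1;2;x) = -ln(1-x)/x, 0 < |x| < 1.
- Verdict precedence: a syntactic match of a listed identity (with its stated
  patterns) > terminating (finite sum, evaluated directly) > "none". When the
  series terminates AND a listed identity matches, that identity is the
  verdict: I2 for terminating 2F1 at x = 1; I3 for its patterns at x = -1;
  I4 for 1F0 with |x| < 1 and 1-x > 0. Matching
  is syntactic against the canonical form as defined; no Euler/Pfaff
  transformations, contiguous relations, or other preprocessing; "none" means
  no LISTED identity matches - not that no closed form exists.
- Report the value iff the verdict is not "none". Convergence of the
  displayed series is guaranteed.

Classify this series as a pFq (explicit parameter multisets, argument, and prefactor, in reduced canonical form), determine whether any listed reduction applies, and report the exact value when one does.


First insight: t_0 being -3/2, the lower running product (C = -3/2) is a rising factorial.
Step ratio: r(k) = 1 * (k-1/2) (k+1/2) / [(k+8) (k+1)] - rational; roots negated = parameters, x = 1, C = -3/2.

With C = -3/2: the canonical form is 2F1(-1/2, 1/2; 8; 1). Verdict: the half-integer Gauss pattern (I1) applies (x = 1; upper {-1/2, 1/2} half-integers, c = 8 in the evaluable pattern). Exact value: (-4194304/920205) / pi.


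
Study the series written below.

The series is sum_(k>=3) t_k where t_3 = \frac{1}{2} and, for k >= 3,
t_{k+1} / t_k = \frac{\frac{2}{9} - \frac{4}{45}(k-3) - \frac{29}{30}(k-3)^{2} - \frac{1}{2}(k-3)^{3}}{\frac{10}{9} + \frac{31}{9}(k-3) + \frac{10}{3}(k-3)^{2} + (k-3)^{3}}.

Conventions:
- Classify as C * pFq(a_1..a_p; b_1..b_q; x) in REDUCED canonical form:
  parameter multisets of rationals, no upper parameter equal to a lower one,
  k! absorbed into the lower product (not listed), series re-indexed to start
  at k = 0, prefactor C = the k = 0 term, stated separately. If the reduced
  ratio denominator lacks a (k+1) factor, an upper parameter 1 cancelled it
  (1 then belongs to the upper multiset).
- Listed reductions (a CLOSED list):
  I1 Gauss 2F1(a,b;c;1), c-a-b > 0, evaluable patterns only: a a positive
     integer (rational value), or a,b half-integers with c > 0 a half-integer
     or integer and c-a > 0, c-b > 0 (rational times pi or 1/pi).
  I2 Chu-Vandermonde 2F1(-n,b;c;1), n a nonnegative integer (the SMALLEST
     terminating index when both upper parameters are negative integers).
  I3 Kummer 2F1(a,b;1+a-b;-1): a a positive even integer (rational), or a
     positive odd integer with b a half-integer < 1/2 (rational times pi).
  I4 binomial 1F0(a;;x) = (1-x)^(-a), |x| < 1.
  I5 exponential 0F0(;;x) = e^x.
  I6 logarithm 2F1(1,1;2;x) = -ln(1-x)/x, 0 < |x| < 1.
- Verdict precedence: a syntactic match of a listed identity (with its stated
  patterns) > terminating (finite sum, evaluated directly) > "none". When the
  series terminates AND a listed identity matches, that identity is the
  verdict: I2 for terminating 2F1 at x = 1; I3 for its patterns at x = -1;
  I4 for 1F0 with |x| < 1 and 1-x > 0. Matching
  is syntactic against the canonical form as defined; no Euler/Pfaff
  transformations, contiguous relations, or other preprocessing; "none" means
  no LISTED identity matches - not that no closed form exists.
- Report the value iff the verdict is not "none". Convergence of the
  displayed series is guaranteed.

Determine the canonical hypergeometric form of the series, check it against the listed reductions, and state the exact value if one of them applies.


First insight: from the first term \frac{1}{2}: cancel k + 2/3 from the displayed ratio first; then prefactor 1/2.
Adjacent-term ratio: r(k) = -\frac{1}{2} * (k-\frac{2}{5}) / [(k+1)] - rational in k, leading ratio -\frac{1}{2}; with t_0 = \frac{1}{2}, classification follows.

The series (x = -\frac{1}{2}) is 1F0: upper {-\frac{2}{5}}, lower {-}, prefactor \frac{1}{2}. Verdict: the I4 binomial reduction matches (the 1F0 binomial series: exponent 2/5, x = -\frac{1}{2}). Its exact value is \frac{1}{2} \cdot \left(\frac{3}{2}\right)^{\frac{2}{5}}.


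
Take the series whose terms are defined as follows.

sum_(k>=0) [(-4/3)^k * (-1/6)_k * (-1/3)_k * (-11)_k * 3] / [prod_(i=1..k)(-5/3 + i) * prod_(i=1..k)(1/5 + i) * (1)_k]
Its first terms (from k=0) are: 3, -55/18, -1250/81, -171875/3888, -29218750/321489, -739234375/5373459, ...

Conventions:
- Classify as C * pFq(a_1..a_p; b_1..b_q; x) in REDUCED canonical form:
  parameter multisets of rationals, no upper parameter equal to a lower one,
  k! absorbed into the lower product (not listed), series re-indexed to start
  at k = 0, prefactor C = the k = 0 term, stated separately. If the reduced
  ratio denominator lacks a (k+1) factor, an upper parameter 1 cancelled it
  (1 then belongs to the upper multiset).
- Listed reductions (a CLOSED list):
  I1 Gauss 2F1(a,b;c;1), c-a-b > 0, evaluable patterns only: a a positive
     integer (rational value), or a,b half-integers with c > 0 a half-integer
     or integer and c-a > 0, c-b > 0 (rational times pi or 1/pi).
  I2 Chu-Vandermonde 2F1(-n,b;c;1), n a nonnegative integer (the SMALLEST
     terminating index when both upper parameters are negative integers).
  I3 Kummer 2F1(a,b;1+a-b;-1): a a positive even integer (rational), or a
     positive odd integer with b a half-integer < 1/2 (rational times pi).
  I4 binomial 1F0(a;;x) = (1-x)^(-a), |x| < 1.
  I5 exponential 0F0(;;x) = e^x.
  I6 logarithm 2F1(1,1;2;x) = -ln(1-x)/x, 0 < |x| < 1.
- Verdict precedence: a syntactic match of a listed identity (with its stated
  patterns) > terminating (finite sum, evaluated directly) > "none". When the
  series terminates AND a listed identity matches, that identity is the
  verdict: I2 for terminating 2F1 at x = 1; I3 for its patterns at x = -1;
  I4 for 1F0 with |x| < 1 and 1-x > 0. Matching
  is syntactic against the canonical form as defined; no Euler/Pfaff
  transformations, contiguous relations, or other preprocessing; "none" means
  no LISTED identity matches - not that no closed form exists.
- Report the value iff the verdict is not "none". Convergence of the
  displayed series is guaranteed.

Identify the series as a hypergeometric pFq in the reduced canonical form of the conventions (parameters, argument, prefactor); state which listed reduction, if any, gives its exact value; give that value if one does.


Canonical form: C = 3 times 3F2 with upper {-11, -1/3, -1/6}, lower {-2/3, 6/5}, x = -4/3. Verdict: terminating - no listed pattern fits, but -11 in the upper list cuts the series at k = 11; direct evaluation. Its exact value is -67367989657405862480191/99183787635737219688.

Key observation: with t_0 = 3, (1)_k (C = 3) is k! itself.
Term ratio: r(k) = (-4/3) * (k-11) (k-1/3) (k-1/6) / [(k-2/3) (k+6/5) (k+1)] - rational in k, leading ratio (-4/3); with t_0 = 3, classification follows.


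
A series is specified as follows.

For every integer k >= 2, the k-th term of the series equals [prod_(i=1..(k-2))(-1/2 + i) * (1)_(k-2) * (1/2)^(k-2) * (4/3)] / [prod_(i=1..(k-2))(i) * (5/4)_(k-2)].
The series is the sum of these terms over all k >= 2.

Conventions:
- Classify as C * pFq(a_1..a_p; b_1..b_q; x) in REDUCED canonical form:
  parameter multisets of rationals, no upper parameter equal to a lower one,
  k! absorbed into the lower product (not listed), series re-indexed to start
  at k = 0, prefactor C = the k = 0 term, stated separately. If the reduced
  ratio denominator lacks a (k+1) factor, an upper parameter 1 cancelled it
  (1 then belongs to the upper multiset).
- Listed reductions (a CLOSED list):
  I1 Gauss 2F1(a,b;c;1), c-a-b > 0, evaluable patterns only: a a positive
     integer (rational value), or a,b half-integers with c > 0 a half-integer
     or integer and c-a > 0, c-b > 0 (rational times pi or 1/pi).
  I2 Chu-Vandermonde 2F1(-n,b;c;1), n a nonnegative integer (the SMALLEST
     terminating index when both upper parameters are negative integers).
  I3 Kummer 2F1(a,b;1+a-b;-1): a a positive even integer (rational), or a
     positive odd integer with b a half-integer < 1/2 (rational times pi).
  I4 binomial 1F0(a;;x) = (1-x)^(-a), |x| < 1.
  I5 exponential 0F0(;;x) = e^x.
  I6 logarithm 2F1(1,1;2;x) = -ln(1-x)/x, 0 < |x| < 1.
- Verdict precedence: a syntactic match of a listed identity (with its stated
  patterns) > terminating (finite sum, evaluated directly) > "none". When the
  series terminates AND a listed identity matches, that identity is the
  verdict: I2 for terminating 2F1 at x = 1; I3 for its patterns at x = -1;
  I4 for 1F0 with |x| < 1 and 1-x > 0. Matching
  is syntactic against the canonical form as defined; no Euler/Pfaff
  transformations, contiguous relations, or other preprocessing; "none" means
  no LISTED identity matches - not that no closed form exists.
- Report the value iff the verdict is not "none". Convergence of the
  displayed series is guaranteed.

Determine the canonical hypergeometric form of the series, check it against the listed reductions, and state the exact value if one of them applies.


At argument 1/2: a 2F1 with upper {1/2, 1}, lower {5/4}, scaled by C = 4/3. Verdict: none. No listed pattern accepts 2F1(1/2, 1; 5/4; 1/2).

First insight: with t_0 = 4/3, the running product (C = 4/3) telescopes to a rising factorial.
Ratio: r(k) = (1/2) * (k+1/2) (k+1) / [(k+5/4) (k+1)] - rational; roots negated = parameters, x = (1/2), C = 4/3.


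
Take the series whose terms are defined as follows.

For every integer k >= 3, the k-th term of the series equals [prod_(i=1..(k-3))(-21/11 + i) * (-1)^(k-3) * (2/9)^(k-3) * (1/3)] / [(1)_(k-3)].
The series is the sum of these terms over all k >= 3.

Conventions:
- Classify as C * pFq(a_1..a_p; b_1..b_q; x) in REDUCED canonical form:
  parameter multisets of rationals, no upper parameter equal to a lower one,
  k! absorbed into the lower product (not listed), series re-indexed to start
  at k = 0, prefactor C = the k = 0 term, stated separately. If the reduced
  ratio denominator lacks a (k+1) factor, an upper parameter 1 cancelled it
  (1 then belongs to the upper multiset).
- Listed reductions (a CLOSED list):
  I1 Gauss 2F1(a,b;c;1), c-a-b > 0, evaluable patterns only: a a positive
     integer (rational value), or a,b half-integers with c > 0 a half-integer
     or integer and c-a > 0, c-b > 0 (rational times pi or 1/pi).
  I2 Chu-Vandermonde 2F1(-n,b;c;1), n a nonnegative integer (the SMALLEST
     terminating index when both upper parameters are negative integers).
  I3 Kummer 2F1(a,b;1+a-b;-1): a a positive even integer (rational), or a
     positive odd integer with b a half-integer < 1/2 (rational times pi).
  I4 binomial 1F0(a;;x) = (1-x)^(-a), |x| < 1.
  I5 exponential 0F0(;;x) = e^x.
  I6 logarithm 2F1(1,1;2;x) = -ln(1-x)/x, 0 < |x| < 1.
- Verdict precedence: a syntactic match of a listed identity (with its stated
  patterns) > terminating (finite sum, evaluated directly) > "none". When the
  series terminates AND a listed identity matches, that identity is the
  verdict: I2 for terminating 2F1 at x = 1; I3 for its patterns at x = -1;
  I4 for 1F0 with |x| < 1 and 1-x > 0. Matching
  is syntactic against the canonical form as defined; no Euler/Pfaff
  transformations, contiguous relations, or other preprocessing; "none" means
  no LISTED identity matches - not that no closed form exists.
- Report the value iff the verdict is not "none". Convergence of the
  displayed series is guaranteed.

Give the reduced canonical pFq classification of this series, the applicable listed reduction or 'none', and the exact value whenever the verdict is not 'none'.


Reduced: x = -2/9, 1F0, upper = {-10/11}, lower = {-}, C = 1/3. Verdict: this is binomial (I4) (the 1F0 binomial series: exponent 10/11, x = -2/9). Hence: (1/3) * (11/9)^(10/11).

The tell: t_0 = 1/3 here, and (1)_k (C = 1/3) is k! itself.
Adjacent-term ratio: r(k) = (-2/9) * (k-10/11) / [(k+1)] - rational in k, leading ratio (-2/9); with t_0 = 1/3, classification follows.


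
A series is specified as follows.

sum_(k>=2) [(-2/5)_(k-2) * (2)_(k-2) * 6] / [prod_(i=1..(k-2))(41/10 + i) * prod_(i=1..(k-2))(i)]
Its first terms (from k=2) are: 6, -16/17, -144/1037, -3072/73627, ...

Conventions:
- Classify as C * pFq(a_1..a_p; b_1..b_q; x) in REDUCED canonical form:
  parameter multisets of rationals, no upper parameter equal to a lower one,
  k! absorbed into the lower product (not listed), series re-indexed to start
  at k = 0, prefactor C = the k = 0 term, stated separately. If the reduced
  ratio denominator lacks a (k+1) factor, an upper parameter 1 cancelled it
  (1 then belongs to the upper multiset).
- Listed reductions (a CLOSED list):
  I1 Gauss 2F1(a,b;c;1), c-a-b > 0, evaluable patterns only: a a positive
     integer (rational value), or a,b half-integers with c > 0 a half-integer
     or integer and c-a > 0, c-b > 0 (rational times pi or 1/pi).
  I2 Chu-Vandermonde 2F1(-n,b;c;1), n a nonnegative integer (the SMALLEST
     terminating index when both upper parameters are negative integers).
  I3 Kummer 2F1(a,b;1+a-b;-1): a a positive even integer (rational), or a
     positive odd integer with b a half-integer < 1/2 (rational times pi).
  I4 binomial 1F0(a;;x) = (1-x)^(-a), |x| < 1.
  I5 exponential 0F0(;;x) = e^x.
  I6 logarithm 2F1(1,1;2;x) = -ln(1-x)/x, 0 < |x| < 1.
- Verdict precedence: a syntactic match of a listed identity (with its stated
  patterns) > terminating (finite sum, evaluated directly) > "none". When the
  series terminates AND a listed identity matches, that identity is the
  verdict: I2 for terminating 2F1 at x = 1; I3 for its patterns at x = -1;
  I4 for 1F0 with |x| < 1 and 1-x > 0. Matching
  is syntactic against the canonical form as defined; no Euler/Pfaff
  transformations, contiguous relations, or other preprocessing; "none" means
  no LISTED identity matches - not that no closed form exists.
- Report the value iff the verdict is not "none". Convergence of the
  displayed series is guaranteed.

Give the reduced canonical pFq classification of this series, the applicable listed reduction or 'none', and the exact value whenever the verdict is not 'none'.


Reduced: x = 1, 2F1, upper = {-2/5, 2}, lower = {51/10}, C = 6. Verdict: Gauss's theorem (I1) applies (x = 1: the Gamma ratio telescopes since c-a-b = 7/2 > 0 and a = 2 in Z>0). Sum: 2542/525.

Key observation: t_0 = 6 here, and the lower running product (prefactor 6) is a rising factorial.
Ratio: r(k) = 1 * (k-2/5) (k+2) / [(k+51/10) (k+1)] - rational in k, leading ratio 1; with t_0 = 6, classification follows.


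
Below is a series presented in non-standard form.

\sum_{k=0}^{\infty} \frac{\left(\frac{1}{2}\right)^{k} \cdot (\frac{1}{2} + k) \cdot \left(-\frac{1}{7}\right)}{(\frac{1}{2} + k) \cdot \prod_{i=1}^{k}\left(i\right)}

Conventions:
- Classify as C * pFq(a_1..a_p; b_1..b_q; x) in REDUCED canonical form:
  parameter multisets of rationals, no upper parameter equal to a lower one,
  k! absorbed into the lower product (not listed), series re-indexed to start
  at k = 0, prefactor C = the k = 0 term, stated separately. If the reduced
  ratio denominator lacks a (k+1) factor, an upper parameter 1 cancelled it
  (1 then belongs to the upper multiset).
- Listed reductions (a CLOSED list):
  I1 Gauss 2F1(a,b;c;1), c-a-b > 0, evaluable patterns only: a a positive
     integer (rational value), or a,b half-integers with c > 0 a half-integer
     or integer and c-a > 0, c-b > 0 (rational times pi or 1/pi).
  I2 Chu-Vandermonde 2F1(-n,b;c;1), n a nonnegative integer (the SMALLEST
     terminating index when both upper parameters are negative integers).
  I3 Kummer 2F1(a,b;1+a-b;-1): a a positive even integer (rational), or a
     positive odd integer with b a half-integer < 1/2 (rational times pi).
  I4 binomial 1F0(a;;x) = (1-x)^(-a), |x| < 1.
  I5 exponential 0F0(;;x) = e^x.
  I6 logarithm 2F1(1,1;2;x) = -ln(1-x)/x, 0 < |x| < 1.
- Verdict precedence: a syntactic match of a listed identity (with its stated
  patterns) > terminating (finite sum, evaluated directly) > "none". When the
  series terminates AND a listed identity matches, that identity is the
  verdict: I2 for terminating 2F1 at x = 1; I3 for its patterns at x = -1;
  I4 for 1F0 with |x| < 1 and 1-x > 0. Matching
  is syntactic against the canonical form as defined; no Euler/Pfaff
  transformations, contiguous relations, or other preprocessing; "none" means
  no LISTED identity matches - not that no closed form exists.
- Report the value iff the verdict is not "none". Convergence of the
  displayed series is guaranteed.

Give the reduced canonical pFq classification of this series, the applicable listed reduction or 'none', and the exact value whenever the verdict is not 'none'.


Key step: with t_0 = -\frac{1}{7}, the product of the first k integers (C = -1/7, x = 1/2) is k!.
Ratio: r(k) = \frac{1}{2} * 1 / [(k+1)] - rational; roots negated = parameters, x = \frac{1}{2}, C = -\frac{1}{7}.

At argument \frac{1}{2}: a 0F0 with upper {-}, lower {-}, scaled by C = -\frac{1}{7}. Verdict (x = \frac{1}{2}): the I5 exponential reduction applies (the 0F0 exponential series at x = \frac{1}{2}). Hence: \left(-\frac{1}{7}\right) \cdot e^{\frac{1}{2}}.
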